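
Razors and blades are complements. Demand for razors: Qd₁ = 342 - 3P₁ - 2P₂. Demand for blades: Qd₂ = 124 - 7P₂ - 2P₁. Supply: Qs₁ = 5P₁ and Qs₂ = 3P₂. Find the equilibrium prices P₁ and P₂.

Market 1: 342 - 3P₁ - 2P₂ = 5P₁ → 8P₁ + 2P₂ = 342.
Market 2: 10P₂ + 2P₁ = 124.
Eliminating P₂: 10×(1) − 2×(2) gives 76P₁ = 3172, so P₁ = 793/19.
Back-substitute into (2): P₂ = (124 − 2×793/19) / 10 = 77/19.

P₁ = 793/19, P₂ = 77/19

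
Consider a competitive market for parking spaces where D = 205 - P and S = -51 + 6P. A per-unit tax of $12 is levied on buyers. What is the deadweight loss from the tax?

Deadweight loss = 432/7

Pre-tax equilibrium: P* = 256/7, Q* = 1179/7.
Tax on buyers shifts demand to D = 205 − 1(P + 12) = 193 - P.
193 - P = -51 + 6P gives seller price Ps = 244/7; buyers pay Pb = 244/7 + 12 = 328/7.
New quantity: Q = 205 − 1(328/7) = 1107/7.
DWL = ½ × 12 × (1179/7 − 1107/7) = 432/7.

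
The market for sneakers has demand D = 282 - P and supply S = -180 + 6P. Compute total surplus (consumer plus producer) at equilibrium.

Total surplus = 27216

Equilibrium: 282 - P = -180 + 6P gives P* = 66, Q* = 216.
Demand choke price: P = 282; supply starts at P = 30.
CS = ½(282 − 66)(216) = 23328; PS = ½(66 − 30)(216) = 3888.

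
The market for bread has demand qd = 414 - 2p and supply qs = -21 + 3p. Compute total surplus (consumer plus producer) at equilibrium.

Equilibrium: 414 - 2p = -21 + 3p gives p* = 87, q* = 240.
Demand choke price: p = 207; supply starts at p = 7.
CS = ½(207 − 87)(240) = 14400; PS = ½(87 − 7)(240) = 9600.

Total surplus = 24000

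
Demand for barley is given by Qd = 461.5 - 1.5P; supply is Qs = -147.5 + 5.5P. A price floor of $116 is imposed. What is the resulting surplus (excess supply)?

Surplus = 203

Equilibrium price would be P* = 87, so the floor at 116 binds.
At P = 116: Qd = 287.5, Qs = 490.5.
Surplus = 490.5 − 287.5 = 203.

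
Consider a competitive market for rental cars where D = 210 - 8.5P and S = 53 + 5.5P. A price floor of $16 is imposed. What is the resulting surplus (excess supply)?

Surplus = 67

Equilibrium price would be P* = 157/14, so the floor at 16 binds.
At P = 16: D = 74, S = 141.
Surplus = 141 − 74 = 67.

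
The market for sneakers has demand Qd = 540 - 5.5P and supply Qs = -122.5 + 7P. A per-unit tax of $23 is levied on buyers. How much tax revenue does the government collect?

Tax revenue = 4086.18

Pre-tax equilibrium: P* = 53, Q* = 248.5.
Tax on buyers shifts demand to Qd = 540 − 5.5(P + 23) = 413.5 - 5.5P.
413.5 - 5.5P = -122.5 + 7P gives seller price Ps = 42.88; buyers pay Pb = 42.88 + 23 = 65.88.
New quantity: Q = 540 − 5.5(65.88) = 177.66.
Revenue = 23 × 177.66 = 4086.18.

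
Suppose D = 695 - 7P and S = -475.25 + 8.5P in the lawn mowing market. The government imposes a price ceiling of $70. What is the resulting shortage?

Equilibrium price would be P* = 75.5, so the ceiling at 70 binds.
At P = 70: D = 695 − 7(70) = 205, S = -475.25 + 8.5(70) = 119.75.
Shortage = 205 − 119.75 = 85.25.

Shortage = 85.25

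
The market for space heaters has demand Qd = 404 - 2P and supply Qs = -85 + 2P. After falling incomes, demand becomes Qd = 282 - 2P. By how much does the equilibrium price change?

ΔP = -30.5

Original equilibrium: P* = 122.25, Q* = 159.5.
New equilibrium: 282 - 2P = -85 + 2P, so 367 = 4P and P' = 91.75; Q' = 282 − 2(91.75) = 98.5.
Change in price: 91.75 − 122.25 = -30.5.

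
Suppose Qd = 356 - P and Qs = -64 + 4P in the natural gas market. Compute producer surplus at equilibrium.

Producer surplus = 9248

Equilibrium: 356 - P = -64 + 4P gives P* = 84, Q* = 272.
Supply starts at P = 16 (where Qs = 0).
PS = ½(84 − 16)(272) = 9248.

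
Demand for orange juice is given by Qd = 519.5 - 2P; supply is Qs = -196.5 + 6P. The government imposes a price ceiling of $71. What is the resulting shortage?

Equilibrium price would be P* = 89.5, so the ceiling at 71 binds.
At P = 71: Qd = 519.5 − 2(71) = 377.5, Qs = -196.5 + 6(71) = 229.5.
Shortage = 377.5 − 229.5 = 148.

Shortage = 148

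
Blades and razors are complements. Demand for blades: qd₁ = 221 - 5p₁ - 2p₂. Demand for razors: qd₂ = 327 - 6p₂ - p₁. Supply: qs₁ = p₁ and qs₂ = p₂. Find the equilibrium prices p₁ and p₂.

p₁ = 22.325, p₂ = 43.525

Market 1: 221 - 5p₁ - 2p₂ = p₁ → 6p₁ + 2p₂ = 221.
Market 2: 7p₂ + p₁ = 327.
Eliminating p₂: 7×(1) − 2×(2) gives 40p₁ = 893, so p₁ = 22.325.
Back-substitute into (2): p₂ = (327 − 1×22.325) / 7 = 43.525.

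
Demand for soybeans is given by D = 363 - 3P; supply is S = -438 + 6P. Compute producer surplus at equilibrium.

Equilibrium: 363 - 3P = -438 + 6P gives P* = 89, Q* = 96.
Supply starts at P = 73 (where S = 0).
PS = ½(89 − 73)(96) = 768.

Producer surplus = 768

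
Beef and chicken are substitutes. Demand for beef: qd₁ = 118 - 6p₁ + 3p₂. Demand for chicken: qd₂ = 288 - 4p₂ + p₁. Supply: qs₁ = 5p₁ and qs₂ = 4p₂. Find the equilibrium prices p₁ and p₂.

Market 1: 118 - 6p₁ + 3p₂ = 5p₁ → 11p₁ - 3p₂ = 118.
Market 2: 8p₂ - p₁ = 288.
Eliminating p₂: 8×(1) + 3×(2) gives 85p₁ = 1808, so p₁ = 1808/85.
Back-substitute into (2): p₂ = (288 + 1×1808/85) / 8 = 3286/85.

p₁ = 1808/85, p₂ = 3286/85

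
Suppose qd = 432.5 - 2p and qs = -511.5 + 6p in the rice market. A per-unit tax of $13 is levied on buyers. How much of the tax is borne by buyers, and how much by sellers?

Pre-tax equilibrium: p* = 118, q* = 196.5.
Tax on buyers shifts demand to qd = 432.5 − 2(p + 13) = 406.5 - 2p.
406.5 - 2p = -511.5 + 6p gives seller price ps = 114.75; buyers pay pb = 114.75 + 13 = 127.75.
New quantity: q = 432.5 − 2(127.75) = 177.
Buyer burden = 127.75 − 118 = 9.75; seller burden = 118 − 114.75 = 3.25.

Buyers bear $9.75, sellers bear $3.25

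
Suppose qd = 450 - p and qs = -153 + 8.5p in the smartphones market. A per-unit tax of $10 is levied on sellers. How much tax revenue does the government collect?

Tax revenue = 71740/19

Pre-tax equilibrium: p* = 1206/19, q* = 7344/19.
Tax on sellers shifts supply to qs = -153 + 8.5(p − 10) = -238 + 8.5p.
450 - p = -238 + 8.5p gives buyer price pb = 1376/19; sellers receive ps = 1376/19 − 10 = 1186/19.
New quantity: q = 450 − 1(1376/19) = 7174/19.
Revenue = 10 × 7174/19 = 71740/19.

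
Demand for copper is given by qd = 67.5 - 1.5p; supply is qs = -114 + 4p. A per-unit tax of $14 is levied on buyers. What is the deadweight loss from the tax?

Pre-tax equilibrium: p* = 33, q* = 18.
Tax on buyers shifts demand to qd = 67.5 − 1.5(p + 14) = 46.5 - 1.5p.
46.5 - 1.5p = -114 + 4p gives seller price ps = 321/11; buyers pay pb = 321/11 + 14 = 475/11.
New quantity: q = 67.5 − 1.5(475/11) = 30/11.
DWL = ½ × 14 × (18 − 30/11) = 1176/11.

Deadweight loss = 1176/11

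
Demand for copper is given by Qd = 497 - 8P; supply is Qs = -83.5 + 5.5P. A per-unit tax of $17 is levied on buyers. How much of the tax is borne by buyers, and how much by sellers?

Pre-tax equilibrium: P* = 43, Q* = 153.
Tax on buyers shifts demand to Qd = 497 − 8(P + 17) = 361 - 8P.
361 - 8P = -83.5 + 5.5P gives seller price Ps = 889/27; buyers pay Pb = 889/27 + 17 = 1348/27.
New quantity: Q = 497 − 8(1348/27) = 2635/27.
Buyer burden = 1348/27 − 43 = 187/27; seller burden = 43 − 889/27 = 272/27.

Buyers bear 187/27, sellers bear 272/27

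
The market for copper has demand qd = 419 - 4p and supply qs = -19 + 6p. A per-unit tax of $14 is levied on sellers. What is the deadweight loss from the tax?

Pre-tax equilibrium: p* = 43.8, q* = 243.8.
Tax on sellers shifts supply to qs = -19 + 6(p − 14) = -103 + 6p.
419 - 4p = -103 + 6p gives buyer price pb = 52.2; sellers receive ps = 52.2 − 14 = 38.2.
New quantity: q = 419 − 4(52.2) = 210.2.
DWL = ½ × 14 × (243.8 − 210.2) = 235.2.

Deadweight loss = 235.2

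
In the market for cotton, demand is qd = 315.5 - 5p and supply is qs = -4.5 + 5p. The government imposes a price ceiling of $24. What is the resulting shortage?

Shortage = 80

Equilibrium price would be p* = 32, so the ceiling at 24 binds.
At p = 24: qd = 315.5 − 5(24) = 195.5, qs = -4.5 + 5(24) = 115.5.
Shortage = 195.5 − 115.5 = 80.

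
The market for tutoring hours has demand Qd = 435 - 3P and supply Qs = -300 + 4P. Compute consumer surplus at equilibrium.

Equilibrium: 435 - 3P = -300 + 4P gives P* = 105, Q* = 120.
Demand choke price (Qd = 0): P = 145.
CS = ½(145 − 105)(120) = 2400.

Consumer surplus = 2400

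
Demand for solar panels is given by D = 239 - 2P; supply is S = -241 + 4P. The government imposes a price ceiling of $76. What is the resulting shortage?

Equilibrium price would be P* = 80, so the ceiling at 76 binds.
At P = 76: D = 239 − 2(76) = 87, S = -241 + 4(76) = 63.
Shortage = 87 − 63 = 24.

Shortage = 24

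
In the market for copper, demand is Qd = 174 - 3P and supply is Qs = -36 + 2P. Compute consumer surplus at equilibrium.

Consumer surplus = 384

Equilibrium: 174 - 3P = -36 + 2P gives P* = 42, Q* = 48.
Demand choke price (Qd = 0): P = 58.
CS = ½(58 − 42)(48) = 384.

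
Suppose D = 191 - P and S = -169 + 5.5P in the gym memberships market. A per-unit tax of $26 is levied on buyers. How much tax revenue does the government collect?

Tax revenue = 2954

Pre-tax equilibrium: P* = 720/13, Q* = 1763/13.
Tax on buyers shifts demand to D = 191 − 1(P + 26) = 165 - P.
165 - P = -169 + 5.5P gives seller price Ps = 668/13; buyers pay Pb = 668/13 + 26 = 1006/13.
New quantity: Q = 191 − 1(1006/13) = 1477/13.
Revenue = 26 × 1477/13 = 2954.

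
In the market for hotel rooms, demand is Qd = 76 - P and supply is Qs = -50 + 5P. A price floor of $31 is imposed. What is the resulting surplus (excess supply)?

Equilibrium price would be P* = 21, so the floor at 31 binds.
At P = 31: Qd = 45, Qs = 105.
Surplus = 105 − 45 = 60.

Surplus = 60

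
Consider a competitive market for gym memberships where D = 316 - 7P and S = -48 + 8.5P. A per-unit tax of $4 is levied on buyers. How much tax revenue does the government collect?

Tax revenue = 16896/31

Pre-tax equilibrium: P* = 728/31, Q* = 4700/31.
Tax on buyers shifts demand to D = 316 − 7(P + 4) = 288 - 7P.
288 - 7P = -48 + 8.5P gives seller price Ps = 672/31; buyers pay Pb = 672/31 + 4 = 796/31.
New quantity: Q = 316 − 7(796/31) = 4224/31.
Revenue = 4 × 4224/31 = 16896/31.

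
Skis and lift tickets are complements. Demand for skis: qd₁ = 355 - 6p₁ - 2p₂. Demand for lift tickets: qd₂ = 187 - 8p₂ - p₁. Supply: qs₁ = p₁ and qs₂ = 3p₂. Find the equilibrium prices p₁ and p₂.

Market 1: 355 - 6p₁ - 2p₂ = p₁ → 7p₁ + 2p₂ = 355.
Market 2: 11p₂ + p₁ = 187.
Eliminating p₂: 11×(1) − 2×(2) gives 75p₁ = 3531, so p₁ = 47.08.
Back-substitute into (2): p₂ = (187 − 1×47.08) / 11 = 12.72.

p₁ = 47.08, p₂ = 12.72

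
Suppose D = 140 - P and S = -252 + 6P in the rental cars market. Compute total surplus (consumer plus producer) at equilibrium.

Total surplus = 4116

Equilibrium: 140 - P = -252 + 6P gives P* = 56, Q* = 84.
Demand choke price: P = 140; supply starts at P = 42.
CS = ½(140 − 56)(84) = 3528; PS = ½(56 − 42)(84) = 588.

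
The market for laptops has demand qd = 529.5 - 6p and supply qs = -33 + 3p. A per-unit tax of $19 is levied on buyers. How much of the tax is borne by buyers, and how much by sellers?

Pre-tax equilibrium: p* = 62.5, q* = 154.5.
Tax on buyers shifts demand to qd = 529.5 − 6(p + 19) = 415.5 - 6p.
415.5 - 6p = -33 + 3p gives seller price ps = 299/6; buyers pay pb = 299/6 + 19 = 413/6.
New quantity: q = 529.5 − 6(413/6) = 116.5.
Buyer burden = 413/6 − 62.5 = 19/3; seller burden = 62.5 − 299/6 = 38/3.

Buyers bear 19/3, sellers bear 38/3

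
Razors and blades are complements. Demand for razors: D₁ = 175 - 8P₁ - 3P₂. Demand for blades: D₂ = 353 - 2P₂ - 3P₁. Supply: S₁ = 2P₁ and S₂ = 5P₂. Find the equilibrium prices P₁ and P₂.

P₁ = 166/61, P₂ = 3005/61

Market 1: 175 - 8P₁ - 3P₂ = 2P₁ → 10P₁ + 3P₂ = 175.
Market 2: 7P₂ + 3P₁ = 353.
Eliminating P₂: 7×(1) − 3×(2) gives 61P₁ = 166, so P₁ = 166/61.
Back-substitute into (2): P₂ = (353 − 3×166/61) / 7 = 3005/61.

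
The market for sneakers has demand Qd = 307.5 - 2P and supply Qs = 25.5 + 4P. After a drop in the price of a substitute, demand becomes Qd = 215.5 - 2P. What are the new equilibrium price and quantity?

P' = 95/3, Q' = 913/6

Original equilibrium: P* = 47, Q* = 213.5.
New equilibrium: 215.5 - 2P = 25.5 + 4P, so 190 = 6P and P' = 95/3; Q' = 215.5 − 2(95/3) = 913/6.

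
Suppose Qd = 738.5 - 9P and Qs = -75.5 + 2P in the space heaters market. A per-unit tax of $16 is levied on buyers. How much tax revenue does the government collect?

Pre-tax equilibrium: P* = 74, Q* = 72.5.
Tax on buyers shifts demand to Qd = 738.5 − 9(P + 16) = 594.5 - 9P.
594.5 - 9P = -75.5 + 2P gives seller price Ps = 670/11; buyers pay Pb = 670/11 + 16 = 846/11.
New quantity: Q = 738.5 − 9(846/11) = 1019/22.
Revenue = 16 × 1019/22 = 8152/11.

Tax revenue = 8152/11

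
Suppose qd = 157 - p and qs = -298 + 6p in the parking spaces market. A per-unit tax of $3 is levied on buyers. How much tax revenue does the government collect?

Tax revenue = 1878/7

Pre-tax equilibrium: p* = 65, q* = 92.
Tax on buyers shifts demand to qd = 157 − 1(p + 3) = 154 - p.
154 - p = -298 + 6p gives seller price ps = 452/7; buyers pay pb = 452/7 + 3 = 473/7.
New quantity: q = 157 − 1(473/7) = 626/7.
Revenue = 3 × 626/7 = 1878/7.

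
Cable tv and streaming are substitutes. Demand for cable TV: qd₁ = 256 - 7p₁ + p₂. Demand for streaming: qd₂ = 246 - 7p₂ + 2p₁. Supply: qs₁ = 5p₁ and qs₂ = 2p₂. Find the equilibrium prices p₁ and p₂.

Market 1: 256 - 7p₁ + p₂ = 5p₁ → 12p₁ - p₂ = 256.
Market 2: 9p₂ - 2p₁ = 246.
Eliminating p₂: 9×(1) + 1×(2) gives 106p₁ = 2550, so p₁ = 1275/53.
Back-substitute into (2): p₂ = (246 + 2×1275/53) / 9 = 1732/53.

p₁ = 1275/53, p₂ = 1732/53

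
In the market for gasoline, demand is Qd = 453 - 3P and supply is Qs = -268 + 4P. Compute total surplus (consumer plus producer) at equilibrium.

Total surplus = 6048

Equilibrium: 453 - 3P = -268 + 4P gives P* = 103, Q* = 144.
Demand choke price: P = 151; supply starts at P = 67.
CS = ½(151 − 103)(144) = 3456; PS = ½(103 − 67)(144) = 2592.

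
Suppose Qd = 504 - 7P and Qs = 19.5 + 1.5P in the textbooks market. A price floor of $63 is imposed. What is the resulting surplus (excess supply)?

Equilibrium price would be P* = 57, so the floor at 63 binds.
At P = 63: Qd = 63, Qs = 114.
Surplus = 114 − 63 = 51.

Surplus = 51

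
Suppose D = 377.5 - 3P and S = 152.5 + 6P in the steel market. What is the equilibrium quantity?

Set D = S: 377.5 - 3P = 152.5 + 6P.
225 = 9P, so P* = 25.
Q* = 377.5 − 3(25) = 302.5.

Q* = 302.5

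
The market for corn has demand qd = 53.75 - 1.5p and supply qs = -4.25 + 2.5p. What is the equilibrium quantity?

Set qd = qs: 53.75 - 1.5p = -4.25 + 2.5p.
58 = 4p, so p* = 14.5.
q* = 53.75 − 1.5(14.5) = 32.

q* = 32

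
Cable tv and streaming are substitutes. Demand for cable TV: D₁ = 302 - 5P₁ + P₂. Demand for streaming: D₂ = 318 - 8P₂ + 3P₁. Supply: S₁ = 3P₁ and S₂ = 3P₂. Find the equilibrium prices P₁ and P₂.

P₁ = 728/17, P₂ = 690/17

Market 1: 302 - 5P₁ + P₂ = 3P₁ → 8P₁ - P₂ = 302.
Market 2: 11P₂ - 3P₁ = 318.
Eliminating P₂: 11×(1) + 1×(2) gives 85P₁ = 3640, so P₁ = 728/17.
Back-substitute into (2): P₂ = (318 + 3×728/17) / 11 = 690/17.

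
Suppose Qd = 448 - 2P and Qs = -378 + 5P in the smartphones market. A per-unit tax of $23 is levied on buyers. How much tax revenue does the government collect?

Pre-tax equilibrium: P* = 118, Q* = 212.
Tax on buyers shifts demand to Qd = 448 − 2(P + 23) = 402 - 2P.
402 - 2P = -378 + 5P gives seller price Ps = 780/7; buyers pay Pb = 780/7 + 23 = 941/7.
New quantity: Q = 448 − 2(941/7) = 1254/7.
Revenue = 23 × 1254/7 = 28842/7.

Tax revenue = 28842/7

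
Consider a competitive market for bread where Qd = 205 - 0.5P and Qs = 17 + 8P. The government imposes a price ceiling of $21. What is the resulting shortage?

Shortage = 9.5

Equilibrium price would be P* = 376/17, so the ceiling at 21 binds.
At P = 21: Qd = 205 − 0.5(21) = 194.5, Qs = 17 + 8(21) = 185.
Shortage = 194.5 − 185 = 9.5.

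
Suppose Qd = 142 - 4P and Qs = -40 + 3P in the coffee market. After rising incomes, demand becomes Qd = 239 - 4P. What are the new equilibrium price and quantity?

P' = 279/7, Q' = 557/7

Original equilibrium: P* = 26, Q* = 38.
New equilibrium: 239 - 4P = -40 + 3P, so 279 = 7P and P' = 279/7; Q' = 239 − 4(279/7) = 557/7.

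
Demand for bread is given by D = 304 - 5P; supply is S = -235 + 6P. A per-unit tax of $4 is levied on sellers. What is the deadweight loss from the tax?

Deadweight loss = 240/11

Pre-tax equilibrium: P* = 49, Q* = 59.
Tax on sellers shifts supply to S = -235 + 6(P − 4) = -259 + 6P.
304 - 5P = -259 + 6P gives buyer price Pb = 563/11; sellers receive Ps = 563/11 − 4 = 519/11.
New quantity: Q = 304 − 5(563/11) = 529/11.
DWL = ½ × 4 × (59 − 529/11) = 240/11.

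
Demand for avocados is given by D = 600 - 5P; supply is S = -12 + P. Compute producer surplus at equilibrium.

Producer surplus = 4050

Equilibrium: 600 - 5P = -12 + P gives P* = 102, Q* = 90.
Supply starts at P = 12 (where S = 0).
PS = ½(102 − 12)(90) = 4050.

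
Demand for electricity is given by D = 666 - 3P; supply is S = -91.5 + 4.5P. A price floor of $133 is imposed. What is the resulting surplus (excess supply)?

Equilibrium price would be P* = 101, so the floor at 133 binds.
At P = 133: D = 267, S = 507.
Surplus = 507 − 267 = 240.

Surplus = 240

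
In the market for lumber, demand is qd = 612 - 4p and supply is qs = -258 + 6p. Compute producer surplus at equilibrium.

Producer surplus = 5808

Equilibrium: 612 - 4p = -258 + 6p gives p* = 87, q* = 264.
Supply starts at p = 43 (where qs = 0).
PS = ½(87 − 43)(264) = 5808.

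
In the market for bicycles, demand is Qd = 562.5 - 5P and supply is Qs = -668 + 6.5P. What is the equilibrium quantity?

Set Qd = Qs: 562.5 - 5P = -668 + 6.5P.
1230.5 = 11.5P, so P* = 107.
Q* = 562.5 − 5(107) = 27.5.

Q* = 27.5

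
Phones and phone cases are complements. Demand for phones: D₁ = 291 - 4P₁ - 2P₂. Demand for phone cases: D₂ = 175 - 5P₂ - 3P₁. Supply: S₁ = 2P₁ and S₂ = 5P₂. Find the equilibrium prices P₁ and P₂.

P₁ = 1280/27, P₂ = 59/18

Market 1: 291 - 4P₁ - 2P₂ = 2P₁ → 6P₁ + 2P₂ = 291.
Market 2: 10P₂ + 3P₁ = 175.
Eliminating P₂: 10×(1) − 2×(2) gives 54P₁ = 2560, so P₁ = 1280/27.
Back-substitute into (2): P₂ = (175 − 3×1280/27) / 10 = 59/18.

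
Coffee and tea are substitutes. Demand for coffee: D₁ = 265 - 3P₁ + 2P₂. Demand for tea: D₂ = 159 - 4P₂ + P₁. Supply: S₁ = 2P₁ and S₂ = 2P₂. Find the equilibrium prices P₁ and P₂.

Market 1: 265 - 3P₁ + 2P₂ = 2P₁ → 5P₁ - 2P₂ = 265.
Market 2: 6P₂ - P₁ = 159.
Eliminating P₂: 6×(1) + 2×(2) gives 28P₁ = 1908, so P₁ = 477/7.
Back-substitute into (2): P₂ = (159 + 1×477/7) / 6 = 265/7.

P₁ = 477/7, P₂ = 265/7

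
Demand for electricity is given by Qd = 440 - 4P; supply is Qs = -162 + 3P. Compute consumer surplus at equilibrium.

Equilibrium: 440 - 4P = -162 + 3P gives P* = 86, Q* = 96.
Demand choke price (Qd = 0): P = 110.
CS = ½(110 − 86)(96) = 1152.

Consumer surplus = 1152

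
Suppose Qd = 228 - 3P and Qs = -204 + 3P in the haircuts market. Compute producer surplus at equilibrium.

Equilibrium: 228 - 3P = -204 + 3P gives P* = 72, Q* = 12.
Supply starts at P = 68 (where Qs = 0).
PS = ½(72 − 68)(12) = 24.

Producer surplus = 24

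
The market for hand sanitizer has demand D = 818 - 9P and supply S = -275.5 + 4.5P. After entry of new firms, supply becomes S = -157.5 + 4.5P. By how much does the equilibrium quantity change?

ΔQ = 236/3

Original equilibrium: P* = 81, Q* = 89.
New equilibrium: 818 - 9P = -157.5 + 4.5P, so 975.5 = 13.5P and P' = 1951/27; Q' = 818 − 9(1951/27) = 503/3.
Change in quantity: 503/3 − 89 = 236/3.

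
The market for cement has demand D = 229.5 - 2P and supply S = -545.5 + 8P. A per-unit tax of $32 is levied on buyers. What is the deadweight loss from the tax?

Deadweight loss = 819.2

Pre-tax equilibrium: P* = 77.5, Q* = 74.5.
Tax on buyers shifts demand to D = 229.5 − 2(P + 32) = 165.5 - 2P.
165.5 - 2P = -545.5 + 8P gives seller price Ps = 71.1; buyers pay Pb = 71.1 + 32 = 103.1.
New quantity: Q = 229.5 − 2(103.1) = 23.3.
DWL = ½ × 32 × (74.5 − 23.3) = 819.2.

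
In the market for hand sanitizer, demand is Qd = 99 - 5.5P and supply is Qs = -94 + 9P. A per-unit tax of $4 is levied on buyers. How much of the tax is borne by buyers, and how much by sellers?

Pre-tax equilibrium: P* = 386/29, Q* = 748/29.
Tax on buyers shifts demand to Qd = 99 − 5.5(P + 4) = 77 - 5.5P.
77 - 5.5P = -94 + 9P gives seller price Ps = 342/29; buyers pay Pb = 342/29 + 4 = 458/29.
New quantity: Q = 99 − 5.5(458/29) = 352/29.
Buyer burden = 458/29 − 386/29 = 72/29; seller burden = 386/29 − 342/29 = 44/29.

Buyers bear 72/29, sellers bear 44/29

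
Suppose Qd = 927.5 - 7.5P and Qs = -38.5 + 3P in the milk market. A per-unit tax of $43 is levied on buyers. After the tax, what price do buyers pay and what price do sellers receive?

Pre-tax equilibrium: P* = 92, Q* = 237.5.
Tax on buyers shifts demand to Qd = 927.5 − 7.5(P + 43) = 605 - 7.5P.
605 - 7.5P = -38.5 + 3P gives seller price Ps = 429/7; buyers pay Pb = 429/7 + 43 = 730/7.
New quantity: Q = 927.5 − 7.5(730/7) = 2035/14.

Buyers pay 730/7, sellers receive 429/7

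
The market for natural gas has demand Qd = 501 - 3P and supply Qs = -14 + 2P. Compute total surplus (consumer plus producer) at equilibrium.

Total surplus = 15360

Equilibrium: 501 - 3P = -14 + 2P gives P* = 103, Q* = 192.
Demand choke price: P = 167; supply starts at P = 7.
CS = ½(167 − 103)(192) = 6144; PS = ½(103 − 7)(192) = 9216.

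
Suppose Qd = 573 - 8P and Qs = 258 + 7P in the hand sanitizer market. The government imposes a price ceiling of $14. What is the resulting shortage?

Equilibrium price would be P* = 21, so the ceiling at 14 binds.
At P = 14: Qd = 573 − 8(14) = 461, Qs = 258 + 7(14) = 356.
Shortage = 461 − 356 = 105.

Shortage = 105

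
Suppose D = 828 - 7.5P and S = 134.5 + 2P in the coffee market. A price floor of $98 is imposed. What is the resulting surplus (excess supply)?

Equilibrium price would be P* = 73, so the floor at 98 binds.
At P = 98: D = 93, S = 330.5.
Surplus = 330.5 − 93 = 237.5.

Surplus = 237.5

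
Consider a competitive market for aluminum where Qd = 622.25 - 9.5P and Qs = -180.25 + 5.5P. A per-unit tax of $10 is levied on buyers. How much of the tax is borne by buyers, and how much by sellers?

Buyers bear 11/3, sellers bear 19/3

Pre-tax equilibrium: P* = 53.5, Q* = 114.
Tax on buyers shifts demand to Qd = 622.25 − 9.5(P + 10) = 527.25 - 9.5P.
527.25 - 9.5P = -180.25 + 5.5P gives seller price Ps = 283/6; buyers pay Pb = 283/6 + 10 = 343/6.
New quantity: Q = 622.25 − 9.5(343/6) = 475/6.
Buyer burden = 343/6 − 53.5 = 11/3; seller burden = 53.5 − 283/6 = 19/3.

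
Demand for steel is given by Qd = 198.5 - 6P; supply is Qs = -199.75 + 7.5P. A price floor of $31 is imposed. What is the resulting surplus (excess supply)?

Surplus = 20.25

Equilibrium price would be P* = 29.5, so the floor at 31 binds.
At P = 31: Qd = 12.5, Qs = 32.75.
Surplus = 32.75 − 12.5 = 20.25.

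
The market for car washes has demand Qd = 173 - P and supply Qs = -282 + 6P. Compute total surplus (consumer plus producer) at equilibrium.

Equilibrium: 173 - P = -282 + 6P gives P* = 65, Q* = 108.
Demand choke price: P = 173; supply starts at P = 47.
CS = ½(173 − 65)(108) = 5832; PS = ½(65 − 47)(108) = 972.

Total surplus = 6804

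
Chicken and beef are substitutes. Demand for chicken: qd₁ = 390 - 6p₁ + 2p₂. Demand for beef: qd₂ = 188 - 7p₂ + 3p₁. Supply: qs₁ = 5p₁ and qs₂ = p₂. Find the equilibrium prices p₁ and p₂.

p₁ = 1748/41, p₂ = 1619/41

Market 1: 390 - 6p₁ + 2p₂ = 5p₁ → 11p₁ - 2p₂ = 390.
Market 2: 8p₂ - 3p₁ = 188.
Eliminating p₂: 8×(1) + 2×(2) gives 82p₁ = 3496, so p₁ = 1748/41.
Back-substitute into (2): p₂ = (188 + 3×1748/41) / 8 = 1619/41.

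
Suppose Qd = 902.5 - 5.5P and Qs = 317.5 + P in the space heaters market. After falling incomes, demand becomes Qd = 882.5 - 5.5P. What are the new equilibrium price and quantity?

Original equilibrium: P* = 90, Q* = 407.5.
New equilibrium: 882.5 - 5.5P = 317.5 + P, so 565 = 6.5P and P' = 1130/13; Q' = 882.5 − 5.5(1130/13) = 10515/26.

P' = 1130/13, Q' = 10515/26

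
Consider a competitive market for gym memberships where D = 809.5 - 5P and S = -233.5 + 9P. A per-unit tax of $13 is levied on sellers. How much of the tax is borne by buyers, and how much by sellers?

Pre-tax equilibrium: P* = 74.5, Q* = 437.
Tax on sellers shifts supply to S = -233.5 + 9(P − 13) = -350.5 + 9P.
809.5 - 5P = -350.5 + 9P gives buyer price Pb = 580/7; sellers receive Ps = 580/7 − 13 = 489/7.
New quantity: Q = 809.5 − 5(580/7) = 5533/14.
Buyer burden = 580/7 − 74.5 = 117/14; seller burden = 74.5 − 489/7 = 65/14.

Buyers bear 117/14, sellers bear 65/14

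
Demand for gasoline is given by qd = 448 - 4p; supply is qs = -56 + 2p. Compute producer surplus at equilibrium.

Equilibrium: 448 - 4p = -56 + 2p gives p* = 84, q* = 112.
Supply starts at p = 28 (where qs = 0).
PS = ½(84 − 28)(112) = 3136.

Producer surplus = 3136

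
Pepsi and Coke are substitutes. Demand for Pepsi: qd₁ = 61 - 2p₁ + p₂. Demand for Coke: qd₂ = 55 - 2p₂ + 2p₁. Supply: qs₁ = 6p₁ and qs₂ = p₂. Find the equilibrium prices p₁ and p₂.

p₁ = 119/11, p₂ = 281/11

Market 1: 61 - 2p₁ + p₂ = 6p₁ → 8p₁ - p₂ = 61.
Market 2: 3p₂ - 2p₁ = 55.
Eliminating p₂: 3×(1) + 1×(2) gives 22p₁ = 238, so p₁ = 119/11.
Back-substitute into (2): p₂ = (55 + 2×119/11) / 3 = 281/11.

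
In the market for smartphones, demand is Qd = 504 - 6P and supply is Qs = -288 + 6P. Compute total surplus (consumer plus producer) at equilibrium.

Equilibrium: 504 - 6P = -288 + 6P gives P* = 66, Q* = 108.
Demand choke price: P = 84; supply starts at P = 48.
CS = ½(84 − 66)(108) = 972; PS = ½(66 − 48)(108) = 972.

Total surplus = 1944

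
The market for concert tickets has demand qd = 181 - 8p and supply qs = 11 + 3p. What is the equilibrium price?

p* = 170/11

Set qd = qs: 181 - 8p = 11 + 3p.
170 = 11p, so p* = 170/11.
q* = 181 − 8(170/11) = 631/11.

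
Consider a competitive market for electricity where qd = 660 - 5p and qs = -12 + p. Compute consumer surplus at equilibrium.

Consumer surplus = 1000

Equilibrium: 660 - 5p = -12 + p gives p* = 112, q* = 100.
Demand choke price (qd = 0): p = 132.
CS = ½(132 − 112)(100) = 1000.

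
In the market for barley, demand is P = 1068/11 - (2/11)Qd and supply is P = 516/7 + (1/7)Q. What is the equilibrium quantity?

Set the two price expressions equal: 1068/11 - (2/11)Q = 516/7 + (1/7)Q.
1800/77 = (25/77)Q, so Q* = 72.
P* = 1068/11 − (2/11)(72) = 84.

Q* = 72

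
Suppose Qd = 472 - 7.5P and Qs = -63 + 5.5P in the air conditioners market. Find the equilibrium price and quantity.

Set Qd = Qs: 472 - 7.5P = -63 + 5.5P.
535 = 13P, so P* = 535/13.
Q* = 472 − 7.5(535/13) = 4247/26.

P* = 535/13, Q* = 4247/26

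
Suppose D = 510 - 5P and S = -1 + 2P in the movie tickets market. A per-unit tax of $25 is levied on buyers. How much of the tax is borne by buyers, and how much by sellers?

Pre-tax equilibrium: P* = 73, Q* = 145.
Tax on buyers shifts demand to D = 510 − 5(P + 25) = 385 - 5P.
385 - 5P = -1 + 2P gives seller price Ps = 386/7; buyers pay Pb = 386/7 + 25 = 561/7.
New quantity: Q = 510 − 5(561/7) = 765/7.
Buyer burden = 561/7 − 73 = 50/7; seller burden = 73 − 386/7 = 125/7.

Buyers bear 50/7, sellers bear 125/7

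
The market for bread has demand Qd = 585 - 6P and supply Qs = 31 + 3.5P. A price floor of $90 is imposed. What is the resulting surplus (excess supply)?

Surplus = 301

Equilibrium price would be P* = 1108/19, so the floor at 90 binds.
At P = 90: Qd = 45, Qs = 346.
Surplus = 346 − 45 = 301.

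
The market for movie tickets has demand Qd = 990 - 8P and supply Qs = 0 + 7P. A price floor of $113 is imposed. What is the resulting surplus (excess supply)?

Surplus = 705

Equilibrium price would be P* = 66, so the floor at 113 binds.
At P = 113: Qd = 86, Qs = 791.
Surplus = 791 − 86 = 705.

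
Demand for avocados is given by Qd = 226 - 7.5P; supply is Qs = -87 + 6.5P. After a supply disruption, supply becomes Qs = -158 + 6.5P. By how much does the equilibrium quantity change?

ΔQ = -1065/28

Original equilibrium: P* = 313/14, Q* = 1633/28.
New equilibrium: 226 - 7.5P = -158 + 6.5P, so 384 = 14P and P' = 192/7; Q' = 226 − 7.5(192/7) = 142/7.
Change in quantity: 142/7 − 1633/28 = -1065/28.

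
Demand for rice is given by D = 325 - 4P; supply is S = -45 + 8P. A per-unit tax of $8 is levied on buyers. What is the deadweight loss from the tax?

Pre-tax equilibrium: P* = 185/6, Q* = 605/3.
Tax on buyers shifts demand to D = 325 − 4(P + 8) = 293 - 4P.
293 - 4P = -45 + 8P gives seller price Ps = 169/6; buyers pay Pb = 169/6 + 8 = 217/6.
New quantity: Q = 325 − 4(217/6) = 541/3.
DWL = ½ × 8 × (605/3 − 541/3) = 256/3.

Deadweight loss = 256/3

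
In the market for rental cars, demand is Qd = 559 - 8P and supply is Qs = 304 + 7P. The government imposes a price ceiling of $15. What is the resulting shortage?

Shortage = 30

Equilibrium price would be P* = 17, so the ceiling at 15 binds.
At P = 15: Qd = 559 − 8(15) = 439, Qs = 304 + 7(15) = 409.
Shortage = 439 − 409 = 30.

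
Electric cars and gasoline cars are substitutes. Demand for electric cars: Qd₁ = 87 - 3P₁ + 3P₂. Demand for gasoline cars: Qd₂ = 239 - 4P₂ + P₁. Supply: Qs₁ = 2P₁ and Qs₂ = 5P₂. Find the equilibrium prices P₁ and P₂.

Market 1: 87 - 3P₁ + 3P₂ = 2P₁ → 5P₁ - 3P₂ = 87.
Market 2: 9P₂ - P₁ = 239.
Eliminating P₂: 9×(1) + 3×(2) gives 42P₁ = 1500, so P₁ = 250/7.
Back-substitute into (2): P₂ = (239 + 1×250/7) / 9 = 641/21.

P₁ = 250/7, P₂ = 641/21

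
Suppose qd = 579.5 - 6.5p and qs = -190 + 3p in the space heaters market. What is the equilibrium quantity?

Set qd = qs: 579.5 - 6.5p = -190 + 3p.
769.5 = 9.5p, so p* = 81.
q* = 579.5 − 6.5(81) = 53.

q* = 53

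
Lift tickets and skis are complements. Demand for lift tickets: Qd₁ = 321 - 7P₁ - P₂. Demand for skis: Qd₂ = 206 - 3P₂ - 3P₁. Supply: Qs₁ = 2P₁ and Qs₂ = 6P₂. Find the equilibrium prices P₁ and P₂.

P₁ = 2683/78, P₂ = 297/26

Market 1: 321 - 7P₁ - P₂ = 2P₁ → 9P₁ + P₂ = 321.
Market 2: 9P₂ + 3P₁ = 206.
Eliminating P₂: 9×(1) − 1×(2) gives 78P₁ = 2683, so P₁ = 2683/78.
Back-substitute into (2): P₂ = (206 − 3×2683/78) / 9 = 297/26.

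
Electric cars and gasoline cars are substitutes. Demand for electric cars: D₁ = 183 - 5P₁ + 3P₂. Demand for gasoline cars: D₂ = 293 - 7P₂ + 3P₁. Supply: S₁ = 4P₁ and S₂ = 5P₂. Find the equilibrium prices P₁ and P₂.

P₁ = 1025/33, P₂ = 354/11

Market 1: 183 - 5P₁ + 3P₂ = 4P₁ → 9P₁ - 3P₂ = 183.
Market 2: 12P₂ - 3P₁ = 293.
Eliminating P₂: 12×(1) + 3×(2) gives 99P₁ = 3075, so P₁ = 1025/33.
Back-substitute into (2): P₂ = (293 + 3×1025/33) / 12 = 354/11.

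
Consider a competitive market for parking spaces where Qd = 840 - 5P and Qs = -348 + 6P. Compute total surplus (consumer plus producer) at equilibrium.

Total surplus = 16500

Equilibrium: 840 - 5P = -348 + 6P gives P* = 108, Q* = 300.
Demand choke price: P = 168; supply starts at P = 58.
CS = ½(168 − 108)(300) = 9000; PS = ½(108 − 58)(300) = 7500.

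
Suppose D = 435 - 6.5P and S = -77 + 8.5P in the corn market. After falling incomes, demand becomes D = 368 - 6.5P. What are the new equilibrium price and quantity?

Original equilibrium: P* = 512/15, Q* = 3197/15.
New equilibrium: 368 - 6.5P = -77 + 8.5P, so 445 = 15P and P' = 89/3; Q' = 368 − 6.5(89/3) = 1051/6.

P' = 89/3, Q' = 1051/6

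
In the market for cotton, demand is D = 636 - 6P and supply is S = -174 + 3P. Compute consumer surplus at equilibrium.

Equilibrium: 636 - 6P = -174 + 3P gives P* = 90, Q* = 96.
Demand choke price (D = 0): P = 106.
CS = ½(106 − 90)(96) = 768.

Consumer surplus = 768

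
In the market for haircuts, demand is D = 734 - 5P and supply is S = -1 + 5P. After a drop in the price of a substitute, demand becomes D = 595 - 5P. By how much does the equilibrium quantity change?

ΔQ = -69.5

Original equilibrium: P* = 73.5, Q* = 366.5.
New equilibrium: 595 - 5P = -1 + 5P, so 596 = 10P and P' = 59.6; Q' = 595 − 5(59.6) = 297.
Change in quantity: 297 − 366.5 = -69.5.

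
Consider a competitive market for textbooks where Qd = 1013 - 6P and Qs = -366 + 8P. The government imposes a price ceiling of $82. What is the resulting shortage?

Equilibrium price would be P* = 98.5, so the ceiling at 82 binds.
At P = 82: Qd = 1013 − 6(82) = 521, Qs = -366 + 8(82) = 290.
Shortage = 521 − 290 = 231.

Shortage = 231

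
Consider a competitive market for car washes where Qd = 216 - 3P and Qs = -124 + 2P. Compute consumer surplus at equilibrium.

Equilibrium: 216 - 3P = -124 + 2P gives P* = 68, Q* = 12.
Demand choke price (Qd = 0): P = 72.
CS = ½(72 − 68)(12) = 24.

Consumer surplus = 24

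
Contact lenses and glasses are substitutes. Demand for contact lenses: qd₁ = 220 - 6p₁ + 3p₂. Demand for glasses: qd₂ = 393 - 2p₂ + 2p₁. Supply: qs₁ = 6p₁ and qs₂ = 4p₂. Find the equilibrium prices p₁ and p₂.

p₁ = 833/22, p₂ = 2578/33

Market 1: 220 - 6p₁ + 3p₂ = 6p₁ → 12p₁ - 3p₂ = 220.
Market 2: 6p₂ - 2p₁ = 393.
Eliminating p₂: 6×(1) + 3×(2) gives 66p₁ = 2499, so p₁ = 833/22.
Back-substitute into (2): p₂ = (393 + 2×833/22) / 6 = 2578/33.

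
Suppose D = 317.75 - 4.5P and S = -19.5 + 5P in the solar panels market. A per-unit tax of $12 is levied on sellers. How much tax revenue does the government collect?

Pre-tax equilibrium: P* = 35.5, Q* = 158.
Tax on sellers shifts supply to S = -19.5 + 5(P − 12) = -79.5 + 5P.
317.75 - 4.5P = -79.5 + 5P gives buyer price Pb = 1589/38; sellers receive Ps = 1589/38 − 12 = 1133/38.
New quantity: Q = 317.75 − 4.5(1589/38) = 2462/19.
Revenue = 12 × 2462/19 = 29544/19.

Tax revenue = 29544/19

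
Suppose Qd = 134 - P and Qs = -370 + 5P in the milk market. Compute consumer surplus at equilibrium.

Consumer surplus = 1250

Equilibrium: 134 - P = -370 + 5P gives P* = 84, Q* = 50.
Demand choke price (Qd = 0): P = 134.
CS = ½(134 − 84)(50) = 1250.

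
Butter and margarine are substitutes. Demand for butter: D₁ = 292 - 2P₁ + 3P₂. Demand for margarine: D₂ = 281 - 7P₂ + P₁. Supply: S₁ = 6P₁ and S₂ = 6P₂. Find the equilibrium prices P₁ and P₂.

Market 1: 292 - 2P₁ + 3P₂ = 6P₁ → 8P₁ - 3P₂ = 292.
Market 2: 13P₂ - P₁ = 281.
Eliminating P₂: 13×(1) + 3×(2) gives 101P₁ = 4639, so P₁ = 4639/101.
Back-substitute into (2): P₂ = (281 + 1×4639/101) / 13 = 2540/101.

P₁ = 4639/101, P₂ = 2540/101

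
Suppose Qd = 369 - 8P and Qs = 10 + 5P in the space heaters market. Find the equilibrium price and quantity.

Set Qd = Qs: 369 - 8P = 10 + 5P.
359 = 13P, so P* = 359/13.
Q* = 369 − 8(359/13) = 1925/13.

P* = 359/13, Q* = 1925/13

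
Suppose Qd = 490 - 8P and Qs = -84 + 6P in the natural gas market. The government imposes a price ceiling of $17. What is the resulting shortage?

Shortage = 336

Equilibrium price would be P* = 41, so the ceiling at 17 binds.
At P = 17: Qd = 490 − 8(17) = 354, Qs = -84 + 6(17) = 18.
Shortage = 354 − 18 = 336.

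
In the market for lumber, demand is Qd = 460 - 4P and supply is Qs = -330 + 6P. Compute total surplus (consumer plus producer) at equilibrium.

Equilibrium: 460 - 4P = -330 + 6P gives P* = 79, Q* = 144.
Demand choke price: P = 115; supply starts at P = 55.
CS = ½(115 − 79)(144) = 2592; PS = ½(79 − 55)(144) = 1728.

Total surplus = 4320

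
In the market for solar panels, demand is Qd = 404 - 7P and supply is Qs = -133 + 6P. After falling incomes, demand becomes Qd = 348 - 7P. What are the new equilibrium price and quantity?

P' = 37, Q' = 89

Original equilibrium: P* = 537/13, Q* = 1493/13.
New equilibrium: 348 - 7P = -133 + 6P, so 481 = 13P and P' = 37; Q' = 348 − 7(37) = 89.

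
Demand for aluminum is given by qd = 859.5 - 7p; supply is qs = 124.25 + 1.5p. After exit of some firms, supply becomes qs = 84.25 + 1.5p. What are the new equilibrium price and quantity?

Original equilibrium: p* = 86.5, q* = 254.
New equilibrium: 859.5 - 7p = 84.25 + 1.5p, so 775.25 = 8.5p and p' = 3101/34; q' = 859.5 − 7(3101/34) = 3758/17.

p' = 3101/34, q' = 3758/17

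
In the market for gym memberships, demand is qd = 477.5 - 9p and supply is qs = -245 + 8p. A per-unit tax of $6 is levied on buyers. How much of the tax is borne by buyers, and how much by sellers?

Buyers bear 48/17, sellers bear 54/17

Pre-tax equilibrium: p* = 42.5, q* = 95.
Tax on buyers shifts demand to qd = 477.5 − 9(p + 6) = 423.5 - 9p.
423.5 - 9p = -245 + 8p gives seller price ps = 1337/34; buyers pay pb = 1337/34 + 6 = 1541/34.
New quantity: q = 477.5 − 9(1541/34) = 1183/17.
Buyer burden = 1541/34 − 42.5 = 48/17; seller burden = 42.5 − 1337/34 = 54/17.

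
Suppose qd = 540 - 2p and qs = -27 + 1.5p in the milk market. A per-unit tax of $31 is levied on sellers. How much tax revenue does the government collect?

Pre-tax equilibrium: p* = 162, q* = 216.
Tax on sellers shifts supply to qs = -27 + 1.5(p − 31) = -73.5 + 1.5p.
540 - 2p = -73.5 + 1.5p gives buyer price pb = 1227/7; sellers receive ps = 1227/7 − 31 = 1010/7.
New quantity: q = 540 − 2(1227/7) = 1326/7.
Revenue = 31 × 1326/7 = 41106/7.

Tax revenue = 41106/7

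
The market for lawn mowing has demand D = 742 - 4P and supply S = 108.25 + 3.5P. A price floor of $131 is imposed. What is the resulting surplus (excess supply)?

Equilibrium price would be P* = 84.5, so the floor at 131 binds.
At P = 131: D = 218, S = 566.75.
Surplus = 566.75 − 218 = 348.75.

Surplus = 348.75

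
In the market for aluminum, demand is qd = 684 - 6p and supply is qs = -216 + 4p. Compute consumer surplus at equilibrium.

Equilibrium: 684 - 6p = -216 + 4p gives p* = 90, q* = 144.
Demand choke price (qd = 0): p = 114.
CS = ½(114 − 90)(144) = 1728.

Consumer surplus = 1728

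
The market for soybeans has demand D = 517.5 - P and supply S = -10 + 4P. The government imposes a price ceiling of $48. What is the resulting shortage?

Equilibrium price would be P* = 105.5, so the ceiling at 48 binds.
At P = 48: D = 517.5 − 1(48) = 469.5, S = -10 + 4(48) = 182.
Shortage = 469.5 − 182 = 287.5.

Shortage = 287.5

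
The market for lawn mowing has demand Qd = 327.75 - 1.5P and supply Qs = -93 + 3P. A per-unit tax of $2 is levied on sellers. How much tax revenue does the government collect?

Pre-tax equilibrium: P* = 93.5, Q* = 187.5.
Tax on sellers shifts supply to Qs = -93 + 3(P − 2) = -99 + 3P.
327.75 - 1.5P = -99 + 3P gives buyer price Pb = 569/6; sellers receive Ps = 569/6 − 2 = 557/6.
New quantity: Q = 327.75 − 1.5(569/6) = 185.5.
Revenue = 2 × 185.5 = 371.

Tax revenue = 371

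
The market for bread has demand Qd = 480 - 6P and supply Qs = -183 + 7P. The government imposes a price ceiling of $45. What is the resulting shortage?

Equilibrium price would be P* = 51, so the ceiling at 45 binds.
At P = 45: Qd = 480 − 6(45) = 210, Qs = -183 + 7(45) = 132.
Shortage = 210 − 132 = 78.

Shortage = 78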